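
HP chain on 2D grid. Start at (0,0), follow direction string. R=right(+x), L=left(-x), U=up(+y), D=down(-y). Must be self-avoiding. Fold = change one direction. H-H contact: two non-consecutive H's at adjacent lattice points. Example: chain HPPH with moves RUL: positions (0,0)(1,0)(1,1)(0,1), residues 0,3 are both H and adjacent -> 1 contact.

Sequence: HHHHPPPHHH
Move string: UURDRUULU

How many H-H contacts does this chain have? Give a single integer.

Answer: 1

Derivation:
Positions: [(0, 0), (0, 1), (0, 2), (1, 2), (1, 1), (2, 1), (2, 2), (2, 3), (1, 3), (1, 4)]
H-H contact: residue 3 @(1,2) - residue 8 @(1, 3)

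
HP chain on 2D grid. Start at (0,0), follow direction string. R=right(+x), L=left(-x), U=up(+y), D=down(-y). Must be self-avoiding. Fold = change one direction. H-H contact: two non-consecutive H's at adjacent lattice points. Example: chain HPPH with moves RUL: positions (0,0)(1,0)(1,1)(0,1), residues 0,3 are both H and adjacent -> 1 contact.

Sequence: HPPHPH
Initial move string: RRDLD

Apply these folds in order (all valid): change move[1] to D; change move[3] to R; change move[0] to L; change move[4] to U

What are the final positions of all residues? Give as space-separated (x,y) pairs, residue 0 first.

Initial moves: RRDLD
Fold: move[1]->D => RDDLD (positions: [(0, 0), (1, 0), (1, -1), (1, -2), (0, -2), (0, -3)])
Fold: move[3]->R => RDDRD (positions: [(0, 0), (1, 0), (1, -1), (1, -2), (2, -2), (2, -3)])
Fold: move[0]->L => LDDRD (positions: [(0, 0), (-1, 0), (-1, -1), (-1, -2), (0, -2), (0, -3)])
Fold: move[4]->U => LDDRU (positions: [(0, 0), (-1, 0), (-1, -1), (-1, -2), (0, -2), (0, -1)])

Answer: (0,0) (-1,0) (-1,-1) (-1,-2) (0,-2) (0,-1)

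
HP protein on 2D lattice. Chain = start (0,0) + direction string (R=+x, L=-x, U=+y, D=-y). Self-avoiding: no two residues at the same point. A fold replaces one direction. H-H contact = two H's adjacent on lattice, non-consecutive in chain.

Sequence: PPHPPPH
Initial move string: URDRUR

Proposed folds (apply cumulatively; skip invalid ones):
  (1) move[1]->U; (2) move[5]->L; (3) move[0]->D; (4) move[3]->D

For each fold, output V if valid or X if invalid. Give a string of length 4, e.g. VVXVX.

Answer: XXVX

Derivation:
Initial: URDRUR -> [(0, 0), (0, 1), (1, 1), (1, 0), (2, 0), (2, 1), (3, 1)]
Fold 1: move[1]->U => UUDRUR INVALID (collision), skipped
Fold 2: move[5]->L => URDRUL INVALID (collision), skipped
Fold 3: move[0]->D => DRDRUR VALID
Fold 4: move[3]->D => DRDDUR INVALID (collision), skipped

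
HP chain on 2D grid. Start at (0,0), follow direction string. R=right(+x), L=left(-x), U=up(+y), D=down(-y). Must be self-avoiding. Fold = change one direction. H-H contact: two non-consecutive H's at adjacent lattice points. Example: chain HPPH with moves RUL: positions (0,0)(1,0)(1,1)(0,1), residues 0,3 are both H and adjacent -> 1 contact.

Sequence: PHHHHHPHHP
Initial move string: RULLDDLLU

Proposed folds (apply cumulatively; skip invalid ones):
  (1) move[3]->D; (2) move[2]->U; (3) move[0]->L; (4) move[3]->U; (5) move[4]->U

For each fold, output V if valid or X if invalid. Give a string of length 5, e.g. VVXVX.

Answer: XXVXX

Derivation:
Initial: RULLDDLLU -> [(0, 0), (1, 0), (1, 1), (0, 1), (-1, 1), (-1, 0), (-1, -1), (-2, -1), (-3, -1), (-3, 0)]
Fold 1: move[3]->D => RULDDDLLU INVALID (collision), skipped
Fold 2: move[2]->U => RUULDDLLU INVALID (collision), skipped
Fold 3: move[0]->L => LULLDDLLU VALID
Fold 4: move[3]->U => LULUDDLLU INVALID (collision), skipped
Fold 5: move[4]->U => LULLUDLLU INVALID (collision), skipped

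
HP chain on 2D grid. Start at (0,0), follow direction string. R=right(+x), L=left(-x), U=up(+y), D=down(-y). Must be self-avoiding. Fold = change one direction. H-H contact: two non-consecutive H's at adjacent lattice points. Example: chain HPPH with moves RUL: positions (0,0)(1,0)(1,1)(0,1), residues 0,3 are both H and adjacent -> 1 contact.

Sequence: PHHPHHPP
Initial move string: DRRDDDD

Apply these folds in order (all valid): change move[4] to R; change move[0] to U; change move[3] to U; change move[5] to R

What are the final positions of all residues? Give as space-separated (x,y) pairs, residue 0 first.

Initial moves: DRRDDDD
Fold: move[4]->R => DRRDRDD (positions: [(0, 0), (0, -1), (1, -1), (2, -1), (2, -2), (3, -2), (3, -3), (3, -4)])
Fold: move[0]->U => URRDRDD (positions: [(0, 0), (0, 1), (1, 1), (2, 1), (2, 0), (3, 0), (3, -1), (3, -2)])
Fold: move[3]->U => URRURDD (positions: [(0, 0), (0, 1), (1, 1), (2, 1), (2, 2), (3, 2), (3, 1), (3, 0)])
Fold: move[5]->R => URRURRD (positions: [(0, 0), (0, 1), (1, 1), (2, 1), (2, 2), (3, 2), (4, 2), (4, 1)])

Answer: (0,0) (0,1) (1,1) (2,1) (2,2) (3,2) (4,2) (4,1)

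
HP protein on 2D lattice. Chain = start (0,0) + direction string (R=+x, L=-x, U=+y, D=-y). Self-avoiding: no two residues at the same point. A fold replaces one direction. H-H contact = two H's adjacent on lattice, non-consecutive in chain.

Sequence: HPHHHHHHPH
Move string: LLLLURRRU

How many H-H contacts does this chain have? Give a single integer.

Positions: [(0, 0), (-1, 0), (-2, 0), (-3, 0), (-4, 0), (-4, 1), (-3, 1), (-2, 1), (-1, 1), (-1, 2)]
H-H contact: residue 2 @(-2,0) - residue 7 @(-2, 1)
H-H contact: residue 3 @(-3,0) - residue 6 @(-3, 1)

Answer: 2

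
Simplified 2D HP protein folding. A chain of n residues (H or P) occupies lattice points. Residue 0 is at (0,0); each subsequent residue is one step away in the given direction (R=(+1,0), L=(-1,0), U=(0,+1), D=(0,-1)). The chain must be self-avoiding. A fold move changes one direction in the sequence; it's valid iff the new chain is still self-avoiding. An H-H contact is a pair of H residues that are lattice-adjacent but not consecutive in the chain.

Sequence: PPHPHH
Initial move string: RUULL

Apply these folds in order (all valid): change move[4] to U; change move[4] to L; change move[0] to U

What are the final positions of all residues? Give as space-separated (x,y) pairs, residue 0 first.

Answer: (0,0) (0,1) (0,2) (0,3) (-1,3) (-2,3)

Derivation:
Initial moves: RUULL
Fold: move[4]->U => RUULU (positions: [(0, 0), (1, 0), (1, 1), (1, 2), (0, 2), (0, 3)])
Fold: move[4]->L => RUULL (positions: [(0, 0), (1, 0), (1, 1), (1, 2), (0, 2), (-1, 2)])
Fold: move[0]->U => UUULL (positions: [(0, 0), (0, 1), (0, 2), (0, 3), (-1, 3), (-2, 3)])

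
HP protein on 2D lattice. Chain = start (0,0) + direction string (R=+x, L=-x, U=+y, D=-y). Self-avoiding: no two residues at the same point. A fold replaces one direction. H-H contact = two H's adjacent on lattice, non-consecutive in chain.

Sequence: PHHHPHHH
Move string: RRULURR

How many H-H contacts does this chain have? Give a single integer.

Positions: [(0, 0), (1, 0), (2, 0), (2, 1), (1, 1), (1, 2), (2, 2), (3, 2)]
H-H contact: residue 3 @(2,1) - residue 6 @(2, 2)

Answer: 1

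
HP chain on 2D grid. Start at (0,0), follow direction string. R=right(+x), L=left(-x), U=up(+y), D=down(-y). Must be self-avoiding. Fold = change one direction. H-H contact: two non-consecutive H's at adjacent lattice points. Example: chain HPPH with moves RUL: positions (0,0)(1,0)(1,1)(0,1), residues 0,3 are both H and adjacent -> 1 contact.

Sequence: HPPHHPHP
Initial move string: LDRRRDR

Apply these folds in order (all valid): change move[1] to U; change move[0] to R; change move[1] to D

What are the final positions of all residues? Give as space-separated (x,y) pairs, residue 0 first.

Answer: (0,0) (1,0) (1,-1) (2,-1) (3,-1) (4,-1) (4,-2) (5,-2)

Derivation:
Initial moves: LDRRRDR
Fold: move[1]->U => LURRRDR (positions: [(0, 0), (-1, 0), (-1, 1), (0, 1), (1, 1), (2, 1), (2, 0), (3, 0)])
Fold: move[0]->R => RURRRDR (positions: [(0, 0), (1, 0), (1, 1), (2, 1), (3, 1), (4, 1), (4, 0), (5, 0)])
Fold: move[1]->D => RDRRRDR (positions: [(0, 0), (1, 0), (1, -1), (2, -1), (3, -1), (4, -1), (4, -2), (5, -2)])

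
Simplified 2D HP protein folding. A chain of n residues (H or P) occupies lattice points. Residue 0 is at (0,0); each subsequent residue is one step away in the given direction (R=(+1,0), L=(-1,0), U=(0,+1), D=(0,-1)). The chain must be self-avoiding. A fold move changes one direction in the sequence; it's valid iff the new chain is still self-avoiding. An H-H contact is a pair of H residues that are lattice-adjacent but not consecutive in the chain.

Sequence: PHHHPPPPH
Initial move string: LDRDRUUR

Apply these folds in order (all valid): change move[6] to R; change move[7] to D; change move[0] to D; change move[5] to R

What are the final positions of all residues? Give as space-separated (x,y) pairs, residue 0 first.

Answer: (0,0) (0,-1) (0,-2) (1,-2) (1,-3) (2,-3) (3,-3) (4,-3) (4,-4)

Derivation:
Initial moves: LDRDRUUR
Fold: move[6]->R => LDRDRURR (positions: [(0, 0), (-1, 0), (-1, -1), (0, -1), (0, -2), (1, -2), (1, -1), (2, -1), (3, -1)])
Fold: move[7]->D => LDRDRURD (positions: [(0, 0), (-1, 0), (-1, -1), (0, -1), (0, -2), (1, -2), (1, -1), (2, -1), (2, -2)])
Fold: move[0]->D => DDRDRURD (positions: [(0, 0), (0, -1), (0, -2), (1, -2), (1, -3), (2, -3), (2, -2), (3, -2), (3, -3)])
Fold: move[5]->R => DDRDRRRD (positions: [(0, 0), (0, -1), (0, -2), (1, -2), (1, -3), (2, -3), (3, -3), (4, -3), (4, -4)])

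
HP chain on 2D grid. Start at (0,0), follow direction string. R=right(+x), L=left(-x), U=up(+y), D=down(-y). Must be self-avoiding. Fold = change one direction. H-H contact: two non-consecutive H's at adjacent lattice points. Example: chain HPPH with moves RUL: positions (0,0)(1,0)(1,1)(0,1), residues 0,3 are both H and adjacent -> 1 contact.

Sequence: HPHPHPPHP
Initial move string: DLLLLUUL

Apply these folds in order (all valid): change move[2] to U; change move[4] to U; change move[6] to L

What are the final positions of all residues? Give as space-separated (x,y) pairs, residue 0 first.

Initial moves: DLLLLUUL
Fold: move[2]->U => DLULLUUL (positions: [(0, 0), (0, -1), (-1, -1), (-1, 0), (-2, 0), (-3, 0), (-3, 1), (-3, 2), (-4, 2)])
Fold: move[4]->U => DLULUUUL (positions: [(0, 0), (0, -1), (-1, -1), (-1, 0), (-2, 0), (-2, 1), (-2, 2), (-2, 3), (-3, 3)])
Fold: move[6]->L => DLULUULL (positions: [(0, 0), (0, -1), (-1, -1), (-1, 0), (-2, 0), (-2, 1), (-2, 2), (-3, 2), (-4, 2)])

Answer: (0,0) (0,-1) (-1,-1) (-1,0) (-2,0) (-2,1) (-2,2) (-3,2) (-4,2)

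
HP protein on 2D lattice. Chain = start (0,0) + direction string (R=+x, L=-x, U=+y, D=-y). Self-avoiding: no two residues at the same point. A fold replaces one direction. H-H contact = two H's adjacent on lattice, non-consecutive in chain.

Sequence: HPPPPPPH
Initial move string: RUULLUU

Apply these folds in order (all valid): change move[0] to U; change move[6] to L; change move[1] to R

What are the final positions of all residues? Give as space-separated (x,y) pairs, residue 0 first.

Initial moves: RUULLUU
Fold: move[0]->U => UUULLUU (positions: [(0, 0), (0, 1), (0, 2), (0, 3), (-1, 3), (-2, 3), (-2, 4), (-2, 5)])
Fold: move[6]->L => UUULLUL (positions: [(0, 0), (0, 1), (0, 2), (0, 3), (-1, 3), (-2, 3), (-2, 4), (-3, 4)])
Fold: move[1]->R => URULLUL (positions: [(0, 0), (0, 1), (1, 1), (1, 2), (0, 2), (-1, 2), (-1, 3), (-2, 3)])

Answer: (0,0) (0,1) (1,1) (1,2) (0,2) (-1,2) (-1,3) (-2,3)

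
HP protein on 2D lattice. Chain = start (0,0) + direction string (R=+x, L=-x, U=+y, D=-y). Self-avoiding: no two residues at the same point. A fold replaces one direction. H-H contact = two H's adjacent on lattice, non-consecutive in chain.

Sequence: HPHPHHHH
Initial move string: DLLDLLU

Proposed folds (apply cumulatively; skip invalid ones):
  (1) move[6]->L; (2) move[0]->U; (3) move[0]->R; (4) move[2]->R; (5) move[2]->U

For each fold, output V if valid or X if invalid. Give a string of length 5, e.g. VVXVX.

Initial: DLLDLLU -> [(0, 0), (0, -1), (-1, -1), (-2, -1), (-2, -2), (-3, -2), (-4, -2), (-4, -1)]
Fold 1: move[6]->L => DLLDLLL VALID
Fold 2: move[0]->U => ULLDLLL VALID
Fold 3: move[0]->R => RLLDLLL INVALID (collision), skipped
Fold 4: move[2]->R => ULRDLLL INVALID (collision), skipped
Fold 5: move[2]->U => ULUDLLL INVALID (collision), skipped

Answer: VVXXX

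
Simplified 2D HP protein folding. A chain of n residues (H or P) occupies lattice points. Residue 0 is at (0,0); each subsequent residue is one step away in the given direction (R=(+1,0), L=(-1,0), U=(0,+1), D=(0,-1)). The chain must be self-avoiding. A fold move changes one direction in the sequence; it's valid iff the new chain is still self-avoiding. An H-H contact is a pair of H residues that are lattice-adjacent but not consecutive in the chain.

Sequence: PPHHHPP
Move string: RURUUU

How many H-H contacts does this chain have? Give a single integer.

Positions: [(0, 0), (1, 0), (1, 1), (2, 1), (2, 2), (2, 3), (2, 4)]
No H-H contacts found.

Answer: 0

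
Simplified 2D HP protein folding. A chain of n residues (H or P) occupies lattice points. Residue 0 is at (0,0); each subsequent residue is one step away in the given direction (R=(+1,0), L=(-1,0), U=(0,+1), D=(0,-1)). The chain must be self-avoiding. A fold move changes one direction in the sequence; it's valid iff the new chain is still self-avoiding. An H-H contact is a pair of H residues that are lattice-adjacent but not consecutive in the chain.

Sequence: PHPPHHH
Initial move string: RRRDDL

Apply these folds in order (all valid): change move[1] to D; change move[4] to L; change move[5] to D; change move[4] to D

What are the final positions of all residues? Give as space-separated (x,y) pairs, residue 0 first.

Initial moves: RRRDDL
Fold: move[1]->D => RDRDDL (positions: [(0, 0), (1, 0), (1, -1), (2, -1), (2, -2), (2, -3), (1, -3)])
Fold: move[4]->L => RDRDLL (positions: [(0, 0), (1, 0), (1, -1), (2, -1), (2, -2), (1, -2), (0, -2)])
Fold: move[5]->D => RDRDLD (positions: [(0, 0), (1, 0), (1, -1), (2, -1), (2, -2), (1, -2), (1, -3)])
Fold: move[4]->D => RDRDDD (positions: [(0, 0), (1, 0), (1, -1), (2, -1), (2, -2), (2, -3), (2, -4)])

Answer: (0,0) (1,0) (1,-1) (2,-1) (2,-2) (2,-3) (2,-4)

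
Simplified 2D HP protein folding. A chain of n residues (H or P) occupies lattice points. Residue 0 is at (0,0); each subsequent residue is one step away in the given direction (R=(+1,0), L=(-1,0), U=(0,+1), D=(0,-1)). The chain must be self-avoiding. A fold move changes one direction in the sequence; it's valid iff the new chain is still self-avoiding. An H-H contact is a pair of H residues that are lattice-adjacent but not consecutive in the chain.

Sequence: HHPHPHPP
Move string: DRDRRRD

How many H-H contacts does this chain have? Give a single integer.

Positions: [(0, 0), (0, -1), (1, -1), (1, -2), (2, -2), (3, -2), (4, -2), (4, -3)]
No H-H contacts found.

Answer: 0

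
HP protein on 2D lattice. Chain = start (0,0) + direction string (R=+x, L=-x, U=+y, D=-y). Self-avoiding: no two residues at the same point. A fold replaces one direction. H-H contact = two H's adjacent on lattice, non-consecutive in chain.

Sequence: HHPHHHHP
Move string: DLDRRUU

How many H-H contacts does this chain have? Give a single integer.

Positions: [(0, 0), (0, -1), (-1, -1), (-1, -2), (0, -2), (1, -2), (1, -1), (1, 0)]
H-H contact: residue 1 @(0,-1) - residue 6 @(1, -1)
H-H contact: residue 1 @(0,-1) - residue 4 @(0, -2)

Answer: 2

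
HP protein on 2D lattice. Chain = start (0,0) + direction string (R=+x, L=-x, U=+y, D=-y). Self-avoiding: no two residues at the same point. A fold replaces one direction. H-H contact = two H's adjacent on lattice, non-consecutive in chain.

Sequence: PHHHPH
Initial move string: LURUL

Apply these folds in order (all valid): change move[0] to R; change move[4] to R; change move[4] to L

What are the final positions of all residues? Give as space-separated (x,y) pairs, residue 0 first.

Answer: (0,0) (1,0) (1,1) (2,1) (2,2) (1,2)

Derivation:
Initial moves: LURUL
Fold: move[0]->R => RURUL (positions: [(0, 0), (1, 0), (1, 1), (2, 1), (2, 2), (1, 2)])
Fold: move[4]->R => RURUR (positions: [(0, 0), (1, 0), (1, 1), (2, 1), (2, 2), (3, 2)])
Fold: move[4]->L => RURUL (positions: [(0, 0), (1, 0), (1, 1), (2, 1), (2, 2), (1, 2)])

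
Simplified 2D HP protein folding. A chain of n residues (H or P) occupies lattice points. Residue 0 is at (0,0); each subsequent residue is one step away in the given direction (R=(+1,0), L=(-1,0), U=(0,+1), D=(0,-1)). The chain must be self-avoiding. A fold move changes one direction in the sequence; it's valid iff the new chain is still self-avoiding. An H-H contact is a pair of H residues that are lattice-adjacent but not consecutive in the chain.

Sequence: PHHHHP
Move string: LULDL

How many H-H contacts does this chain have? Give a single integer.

Answer: 1

Derivation:
Positions: [(0, 0), (-1, 0), (-1, 1), (-2, 1), (-2, 0), (-3, 0)]
H-H contact: residue 1 @(-1,0) - residue 4 @(-2, 0)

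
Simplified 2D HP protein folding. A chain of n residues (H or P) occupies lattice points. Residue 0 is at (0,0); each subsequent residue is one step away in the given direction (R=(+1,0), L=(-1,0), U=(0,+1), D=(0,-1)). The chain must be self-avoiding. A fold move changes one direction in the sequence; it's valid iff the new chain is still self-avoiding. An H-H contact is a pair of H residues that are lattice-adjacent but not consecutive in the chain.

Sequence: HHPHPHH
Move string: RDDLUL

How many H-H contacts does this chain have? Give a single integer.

Positions: [(0, 0), (1, 0), (1, -1), (1, -2), (0, -2), (0, -1), (-1, -1)]
H-H contact: residue 0 @(0,0) - residue 5 @(0, -1)

Answer: 1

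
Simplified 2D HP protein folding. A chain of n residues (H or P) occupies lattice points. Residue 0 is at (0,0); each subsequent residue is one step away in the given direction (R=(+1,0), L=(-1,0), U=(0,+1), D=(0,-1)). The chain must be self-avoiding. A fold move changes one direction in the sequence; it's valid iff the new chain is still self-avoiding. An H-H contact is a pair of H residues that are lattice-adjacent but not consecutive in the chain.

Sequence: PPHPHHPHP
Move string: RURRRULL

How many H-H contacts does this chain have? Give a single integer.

Answer: 1

Derivation:
Positions: [(0, 0), (1, 0), (1, 1), (2, 1), (3, 1), (4, 1), (4, 2), (3, 2), (2, 2)]
H-H contact: residue 4 @(3,1) - residue 7 @(3, 2)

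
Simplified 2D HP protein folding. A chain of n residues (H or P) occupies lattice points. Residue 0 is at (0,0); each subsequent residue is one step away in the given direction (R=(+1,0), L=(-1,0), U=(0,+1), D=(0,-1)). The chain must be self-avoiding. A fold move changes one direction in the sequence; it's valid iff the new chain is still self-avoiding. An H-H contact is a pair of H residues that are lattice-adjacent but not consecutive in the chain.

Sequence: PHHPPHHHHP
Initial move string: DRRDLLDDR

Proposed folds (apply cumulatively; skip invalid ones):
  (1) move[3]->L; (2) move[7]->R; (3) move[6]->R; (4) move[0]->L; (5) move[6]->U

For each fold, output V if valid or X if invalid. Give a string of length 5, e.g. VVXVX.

Answer: XVXXX

Derivation:
Initial: DRRDLLDDR -> [(0, 0), (0, -1), (1, -1), (2, -1), (2, -2), (1, -2), (0, -2), (0, -3), (0, -4), (1, -4)]
Fold 1: move[3]->L => DRRLLLDDR INVALID (collision), skipped
Fold 2: move[7]->R => DRRDLLDRR VALID
Fold 3: move[6]->R => DRRDLLRRR INVALID (collision), skipped
Fold 4: move[0]->L => LRRDLLDRR INVALID (collision), skipped
Fold 5: move[6]->U => DRRDLLURR INVALID (collision), skipped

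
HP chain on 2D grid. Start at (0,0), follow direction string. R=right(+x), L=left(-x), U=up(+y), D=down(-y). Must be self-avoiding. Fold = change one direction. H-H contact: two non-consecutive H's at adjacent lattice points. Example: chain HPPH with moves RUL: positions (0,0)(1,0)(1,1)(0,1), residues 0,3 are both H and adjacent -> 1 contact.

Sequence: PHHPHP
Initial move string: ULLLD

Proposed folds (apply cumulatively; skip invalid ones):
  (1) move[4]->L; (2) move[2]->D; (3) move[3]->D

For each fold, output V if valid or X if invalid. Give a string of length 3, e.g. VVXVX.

Initial: ULLLD -> [(0, 0), (0, 1), (-1, 1), (-2, 1), (-3, 1), (-3, 0)]
Fold 1: move[4]->L => ULLLL VALID
Fold 2: move[2]->D => ULDLL VALID
Fold 3: move[3]->D => ULDDL VALID

Answer: VVV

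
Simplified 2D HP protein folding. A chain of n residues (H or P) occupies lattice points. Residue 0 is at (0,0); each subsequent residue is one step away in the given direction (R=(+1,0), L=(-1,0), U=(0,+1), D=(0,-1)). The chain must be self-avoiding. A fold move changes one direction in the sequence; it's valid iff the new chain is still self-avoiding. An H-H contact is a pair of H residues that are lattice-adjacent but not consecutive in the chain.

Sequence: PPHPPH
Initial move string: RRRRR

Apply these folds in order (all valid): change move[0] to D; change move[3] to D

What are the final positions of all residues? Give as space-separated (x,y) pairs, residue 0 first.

Answer: (0,0) (0,-1) (1,-1) (2,-1) (2,-2) (3,-2)

Derivation:
Initial moves: RRRRR
Fold: move[0]->D => DRRRR (positions: [(0, 0), (0, -1), (1, -1), (2, -1), (3, -1), (4, -1)])
Fold: move[3]->D => DRRDR (positions: [(0, 0), (0, -1), (1, -1), (2, -1), (2, -2), (3, -2)])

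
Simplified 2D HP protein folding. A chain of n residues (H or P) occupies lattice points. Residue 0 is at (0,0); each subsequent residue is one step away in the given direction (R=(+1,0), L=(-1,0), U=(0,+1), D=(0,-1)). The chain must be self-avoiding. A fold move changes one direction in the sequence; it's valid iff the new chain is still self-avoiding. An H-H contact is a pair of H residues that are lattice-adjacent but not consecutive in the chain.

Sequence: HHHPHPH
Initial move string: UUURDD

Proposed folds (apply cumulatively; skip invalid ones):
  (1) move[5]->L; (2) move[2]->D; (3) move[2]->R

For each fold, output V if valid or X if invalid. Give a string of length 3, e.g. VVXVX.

Initial: UUURDD -> [(0, 0), (0, 1), (0, 2), (0, 3), (1, 3), (1, 2), (1, 1)]
Fold 1: move[5]->L => UUURDL INVALID (collision), skipped
Fold 2: move[2]->D => UUDRDD INVALID (collision), skipped
Fold 3: move[2]->R => UURRDD VALID

Answer: XXV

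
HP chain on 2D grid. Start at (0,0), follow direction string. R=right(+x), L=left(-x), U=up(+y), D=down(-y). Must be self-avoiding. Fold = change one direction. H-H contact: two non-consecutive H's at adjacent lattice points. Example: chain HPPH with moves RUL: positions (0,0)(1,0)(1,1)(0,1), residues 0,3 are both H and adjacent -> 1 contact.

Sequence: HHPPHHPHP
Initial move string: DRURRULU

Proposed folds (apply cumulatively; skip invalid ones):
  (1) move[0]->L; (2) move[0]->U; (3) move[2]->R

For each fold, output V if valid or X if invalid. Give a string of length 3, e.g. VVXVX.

Initial: DRURRULU -> [(0, 0), (0, -1), (1, -1), (1, 0), (2, 0), (3, 0), (3, 1), (2, 1), (2, 2)]
Fold 1: move[0]->L => LRURRULU INVALID (collision), skipped
Fold 2: move[0]->U => URURRULU VALID
Fold 3: move[2]->R => URRRRULU VALID

Answer: XVV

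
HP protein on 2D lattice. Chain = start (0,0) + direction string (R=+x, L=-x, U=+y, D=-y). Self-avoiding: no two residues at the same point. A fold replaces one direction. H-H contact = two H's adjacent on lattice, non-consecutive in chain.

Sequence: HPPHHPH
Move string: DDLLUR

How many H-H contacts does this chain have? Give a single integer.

Positions: [(0, 0), (0, -1), (0, -2), (-1, -2), (-2, -2), (-2, -1), (-1, -1)]
H-H contact: residue 3 @(-1,-2) - residue 6 @(-1, -1)

Answer: 1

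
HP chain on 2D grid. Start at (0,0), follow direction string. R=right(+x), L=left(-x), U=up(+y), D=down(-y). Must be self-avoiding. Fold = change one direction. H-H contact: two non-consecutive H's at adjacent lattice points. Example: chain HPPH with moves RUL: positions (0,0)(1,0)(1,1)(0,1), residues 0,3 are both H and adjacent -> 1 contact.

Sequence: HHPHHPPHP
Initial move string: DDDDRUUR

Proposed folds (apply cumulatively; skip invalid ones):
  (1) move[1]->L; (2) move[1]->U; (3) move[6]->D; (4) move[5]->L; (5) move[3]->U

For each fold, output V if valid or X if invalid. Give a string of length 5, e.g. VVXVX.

Initial: DDDDRUUR -> [(0, 0), (0, -1), (0, -2), (0, -3), (0, -4), (1, -4), (1, -3), (1, -2), (2, -2)]
Fold 1: move[1]->L => DLDDRUUR INVALID (collision), skipped
Fold 2: move[1]->U => DUDDRUUR INVALID (collision), skipped
Fold 3: move[6]->D => DDDDRUDR INVALID (collision), skipped
Fold 4: move[5]->L => DDDDRLUR INVALID (collision), skipped
Fold 5: move[3]->U => DDDURUUR INVALID (collision), skipped

Answer: XXXXX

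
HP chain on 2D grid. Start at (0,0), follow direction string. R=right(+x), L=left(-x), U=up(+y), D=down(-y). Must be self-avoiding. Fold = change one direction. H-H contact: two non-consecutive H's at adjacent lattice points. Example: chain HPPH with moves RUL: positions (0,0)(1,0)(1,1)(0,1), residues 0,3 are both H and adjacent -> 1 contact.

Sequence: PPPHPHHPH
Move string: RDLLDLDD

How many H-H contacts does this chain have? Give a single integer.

Positions: [(0, 0), (1, 0), (1, -1), (0, -1), (-1, -1), (-1, -2), (-2, -2), (-2, -3), (-2, -4)]
No H-H contacts found.

Answer: 0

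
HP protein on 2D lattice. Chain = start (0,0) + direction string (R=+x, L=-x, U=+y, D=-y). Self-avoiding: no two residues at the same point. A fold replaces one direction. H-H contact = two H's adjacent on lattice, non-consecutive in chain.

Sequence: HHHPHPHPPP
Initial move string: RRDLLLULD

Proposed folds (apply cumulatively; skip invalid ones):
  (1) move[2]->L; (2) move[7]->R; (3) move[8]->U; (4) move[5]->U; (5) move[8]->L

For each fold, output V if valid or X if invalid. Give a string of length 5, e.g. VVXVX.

Answer: XXVXV

Derivation:
Initial: RRDLLLULD -> [(0, 0), (1, 0), (2, 0), (2, -1), (1, -1), (0, -1), (-1, -1), (-1, 0), (-2, 0), (-2, -1)]
Fold 1: move[2]->L => RRLLLLULD INVALID (collision), skipped
Fold 2: move[7]->R => RRDLLLURD INVALID (collision), skipped
Fold 3: move[8]->U => RRDLLLULU VALID
Fold 4: move[5]->U => RRDLLUULU INVALID (collision), skipped
Fold 5: move[8]->L => RRDLLLULL VALID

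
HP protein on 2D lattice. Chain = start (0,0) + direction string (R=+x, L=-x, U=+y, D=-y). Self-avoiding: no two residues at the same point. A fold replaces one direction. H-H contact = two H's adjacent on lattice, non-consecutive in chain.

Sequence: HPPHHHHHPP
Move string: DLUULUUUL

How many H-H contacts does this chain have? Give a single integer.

Positions: [(0, 0), (0, -1), (-1, -1), (-1, 0), (-1, 1), (-2, 1), (-2, 2), (-2, 3), (-2, 4), (-3, 4)]
H-H contact: residue 0 @(0,0) - residue 3 @(-1, 0)

Answer: 1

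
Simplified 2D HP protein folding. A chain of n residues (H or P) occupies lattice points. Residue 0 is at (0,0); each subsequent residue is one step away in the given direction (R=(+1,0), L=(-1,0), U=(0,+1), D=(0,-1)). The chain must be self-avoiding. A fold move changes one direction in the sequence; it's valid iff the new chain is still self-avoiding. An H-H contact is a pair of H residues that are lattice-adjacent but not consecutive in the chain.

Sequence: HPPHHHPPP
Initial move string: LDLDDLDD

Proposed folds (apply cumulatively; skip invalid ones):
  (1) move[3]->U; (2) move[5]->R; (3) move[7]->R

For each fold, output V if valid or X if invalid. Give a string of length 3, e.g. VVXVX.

Answer: XVV

Derivation:
Initial: LDLDDLDD -> [(0, 0), (-1, 0), (-1, -1), (-2, -1), (-2, -2), (-2, -3), (-3, -3), (-3, -4), (-3, -5)]
Fold 1: move[3]->U => LDLUDLDD INVALID (collision), skipped
Fold 2: move[5]->R => LDLDDRDD VALID
Fold 3: move[7]->R => LDLDDRDR VALID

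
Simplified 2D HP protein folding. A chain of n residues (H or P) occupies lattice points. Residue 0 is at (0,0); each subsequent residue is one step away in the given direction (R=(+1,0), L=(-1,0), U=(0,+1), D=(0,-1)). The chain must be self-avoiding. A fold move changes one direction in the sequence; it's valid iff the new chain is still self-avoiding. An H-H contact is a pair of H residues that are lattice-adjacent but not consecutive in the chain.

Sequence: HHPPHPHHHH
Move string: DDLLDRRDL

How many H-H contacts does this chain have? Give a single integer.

Answer: 1

Derivation:
Positions: [(0, 0), (0, -1), (0, -2), (-1, -2), (-2, -2), (-2, -3), (-1, -3), (0, -3), (0, -4), (-1, -4)]
H-H contact: residue 6 @(-1,-3) - residue 9 @(-1, -4)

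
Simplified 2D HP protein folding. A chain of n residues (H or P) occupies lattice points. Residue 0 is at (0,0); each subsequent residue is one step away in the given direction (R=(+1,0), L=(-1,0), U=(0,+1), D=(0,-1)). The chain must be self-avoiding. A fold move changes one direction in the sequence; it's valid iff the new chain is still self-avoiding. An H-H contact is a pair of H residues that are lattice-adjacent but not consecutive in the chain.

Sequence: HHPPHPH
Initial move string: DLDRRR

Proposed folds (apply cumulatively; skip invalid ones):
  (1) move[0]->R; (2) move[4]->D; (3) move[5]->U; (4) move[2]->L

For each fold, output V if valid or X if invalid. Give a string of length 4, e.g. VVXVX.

Initial: DLDRRR -> [(0, 0), (0, -1), (-1, -1), (-1, -2), (0, -2), (1, -2), (2, -2)]
Fold 1: move[0]->R => RLDRRR INVALID (collision), skipped
Fold 2: move[4]->D => DLDRDR VALID
Fold 3: move[5]->U => DLDRDU INVALID (collision), skipped
Fold 4: move[2]->L => DLLRDR INVALID (collision), skipped

Answer: XVXX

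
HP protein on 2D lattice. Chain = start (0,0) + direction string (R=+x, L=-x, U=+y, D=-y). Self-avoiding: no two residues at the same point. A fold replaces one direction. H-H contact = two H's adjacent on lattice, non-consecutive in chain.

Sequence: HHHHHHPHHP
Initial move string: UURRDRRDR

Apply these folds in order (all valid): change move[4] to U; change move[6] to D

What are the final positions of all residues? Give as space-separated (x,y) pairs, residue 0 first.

Answer: (0,0) (0,1) (0,2) (1,2) (2,2) (2,3) (3,3) (3,2) (3,1) (4,1)

Derivation:
Initial moves: UURRDRRDR
Fold: move[4]->U => UURRURRDR (positions: [(0, 0), (0, 1), (0, 2), (1, 2), (2, 2), (2, 3), (3, 3), (4, 3), (4, 2), (5, 2)])
Fold: move[6]->D => UURRURDDR (positions: [(0, 0), (0, 1), (0, 2), (1, 2), (2, 2), (2, 3), (3, 3), (3, 2), (3, 1), (4, 1)])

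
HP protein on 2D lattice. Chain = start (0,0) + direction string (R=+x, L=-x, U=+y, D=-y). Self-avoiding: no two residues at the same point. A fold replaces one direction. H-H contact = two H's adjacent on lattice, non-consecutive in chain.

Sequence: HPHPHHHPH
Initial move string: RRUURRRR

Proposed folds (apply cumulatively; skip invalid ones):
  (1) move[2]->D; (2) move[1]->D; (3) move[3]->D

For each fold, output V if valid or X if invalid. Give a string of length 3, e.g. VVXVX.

Answer: XXX

Derivation:
Initial: RRUURRRR -> [(0, 0), (1, 0), (2, 0), (2, 1), (2, 2), (3, 2), (4, 2), (5, 2), (6, 2)]
Fold 1: move[2]->D => RRDURRRR INVALID (collision), skipped
Fold 2: move[1]->D => RDUURRRR INVALID (collision), skipped
Fold 3: move[3]->D => RRUDRRRR INVALID (collision), skipped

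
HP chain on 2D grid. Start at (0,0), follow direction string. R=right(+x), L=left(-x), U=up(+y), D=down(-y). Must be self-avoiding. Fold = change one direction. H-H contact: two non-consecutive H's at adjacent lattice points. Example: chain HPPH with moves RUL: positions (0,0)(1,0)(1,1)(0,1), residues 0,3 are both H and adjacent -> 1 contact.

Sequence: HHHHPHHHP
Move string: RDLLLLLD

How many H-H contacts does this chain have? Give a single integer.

Positions: [(0, 0), (1, 0), (1, -1), (0, -1), (-1, -1), (-2, -1), (-3, -1), (-4, -1), (-4, -2)]
H-H contact: residue 0 @(0,0) - residue 3 @(0, -1)

Answer: 1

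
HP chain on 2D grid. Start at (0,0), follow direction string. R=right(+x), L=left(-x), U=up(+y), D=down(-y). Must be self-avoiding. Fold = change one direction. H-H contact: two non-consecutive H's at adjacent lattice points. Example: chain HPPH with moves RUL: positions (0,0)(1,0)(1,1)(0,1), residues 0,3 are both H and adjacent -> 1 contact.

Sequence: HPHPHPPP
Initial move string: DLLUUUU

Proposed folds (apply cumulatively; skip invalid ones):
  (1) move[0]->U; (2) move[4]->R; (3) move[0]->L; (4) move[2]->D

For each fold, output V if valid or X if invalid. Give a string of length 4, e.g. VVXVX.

Initial: DLLUUUU -> [(0, 0), (0, -1), (-1, -1), (-2, -1), (-2, 0), (-2, 1), (-2, 2), (-2, 3)]
Fold 1: move[0]->U => ULLUUUU VALID
Fold 2: move[4]->R => ULLURUU VALID
Fold 3: move[0]->L => LLLURUU VALID
Fold 4: move[2]->D => LLDURUU INVALID (collision), skipped

Answer: VVVX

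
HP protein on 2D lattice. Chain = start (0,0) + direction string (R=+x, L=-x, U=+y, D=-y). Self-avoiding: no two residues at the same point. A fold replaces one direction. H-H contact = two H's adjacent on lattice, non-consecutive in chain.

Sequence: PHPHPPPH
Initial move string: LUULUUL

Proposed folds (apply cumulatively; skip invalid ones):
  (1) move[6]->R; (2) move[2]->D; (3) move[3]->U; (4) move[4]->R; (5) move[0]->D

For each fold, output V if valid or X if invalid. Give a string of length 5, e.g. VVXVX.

Initial: LUULUUL -> [(0, 0), (-1, 0), (-1, 1), (-1, 2), (-2, 2), (-2, 3), (-2, 4), (-3, 4)]
Fold 1: move[6]->R => LUULUUR VALID
Fold 2: move[2]->D => LUDLUUR INVALID (collision), skipped
Fold 3: move[3]->U => LUUUUUR VALID
Fold 4: move[4]->R => LUUURUR VALID
Fold 5: move[0]->D => DUUURUR INVALID (collision), skipped

Answer: VXVVX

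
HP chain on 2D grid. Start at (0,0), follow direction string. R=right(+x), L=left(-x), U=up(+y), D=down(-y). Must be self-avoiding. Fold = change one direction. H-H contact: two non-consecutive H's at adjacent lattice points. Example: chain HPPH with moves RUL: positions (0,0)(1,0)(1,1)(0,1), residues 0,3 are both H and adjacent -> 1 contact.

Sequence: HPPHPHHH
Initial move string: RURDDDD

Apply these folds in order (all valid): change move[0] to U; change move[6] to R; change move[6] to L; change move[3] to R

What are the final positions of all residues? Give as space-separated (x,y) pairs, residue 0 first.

Answer: (0,0) (0,1) (0,2) (1,2) (2,2) (2,1) (2,0) (1,0)

Derivation:
Initial moves: RURDDDD
Fold: move[0]->U => UURDDDD (positions: [(0, 0), (0, 1), (0, 2), (1, 2), (1, 1), (1, 0), (1, -1), (1, -2)])
Fold: move[6]->R => UURDDDR (positions: [(0, 0), (0, 1), (0, 2), (1, 2), (1, 1), (1, 0), (1, -1), (2, -1)])
Fold: move[6]->L => UURDDDL (positions: [(0, 0), (0, 1), (0, 2), (1, 2), (1, 1), (1, 0), (1, -1), (0, -1)])
Fold: move[3]->R => UURRDDL (positions: [(0, 0), (0, 1), (0, 2), (1, 2), (2, 2), (2, 1), (2, 0), (1, 0)])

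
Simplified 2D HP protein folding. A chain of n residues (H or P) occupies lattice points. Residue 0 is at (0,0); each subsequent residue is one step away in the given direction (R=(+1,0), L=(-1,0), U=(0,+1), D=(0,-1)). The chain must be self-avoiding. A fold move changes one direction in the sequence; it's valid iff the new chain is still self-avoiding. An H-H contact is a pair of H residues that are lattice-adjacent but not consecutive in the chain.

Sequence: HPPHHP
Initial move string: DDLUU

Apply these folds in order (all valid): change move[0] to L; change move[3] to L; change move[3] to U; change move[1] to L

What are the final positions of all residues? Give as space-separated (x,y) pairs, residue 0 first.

Initial moves: DDLUU
Fold: move[0]->L => LDLUU (positions: [(0, 0), (-1, 0), (-1, -1), (-2, -1), (-2, 0), (-2, 1)])
Fold: move[3]->L => LDLLU (positions: [(0, 0), (-1, 0), (-1, -1), (-2, -1), (-3, -1), (-3, 0)])
Fold: move[3]->U => LDLUU (positions: [(0, 0), (-1, 0), (-1, -1), (-2, -1), (-2, 0), (-2, 1)])
Fold: move[1]->L => LLLUU (positions: [(0, 0), (-1, 0), (-2, 0), (-3, 0), (-3, 1), (-3, 2)])

Answer: (0,0) (-1,0) (-2,0) (-3,0) (-3,1) (-3,2)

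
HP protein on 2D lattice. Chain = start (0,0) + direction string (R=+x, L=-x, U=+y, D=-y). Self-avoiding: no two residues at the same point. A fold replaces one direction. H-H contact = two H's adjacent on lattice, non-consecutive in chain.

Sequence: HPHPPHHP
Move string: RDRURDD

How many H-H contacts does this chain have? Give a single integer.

Answer: 0

Derivation:
Positions: [(0, 0), (1, 0), (1, -1), (2, -1), (2, 0), (3, 0), (3, -1), (3, -2)]
No H-H contacts found.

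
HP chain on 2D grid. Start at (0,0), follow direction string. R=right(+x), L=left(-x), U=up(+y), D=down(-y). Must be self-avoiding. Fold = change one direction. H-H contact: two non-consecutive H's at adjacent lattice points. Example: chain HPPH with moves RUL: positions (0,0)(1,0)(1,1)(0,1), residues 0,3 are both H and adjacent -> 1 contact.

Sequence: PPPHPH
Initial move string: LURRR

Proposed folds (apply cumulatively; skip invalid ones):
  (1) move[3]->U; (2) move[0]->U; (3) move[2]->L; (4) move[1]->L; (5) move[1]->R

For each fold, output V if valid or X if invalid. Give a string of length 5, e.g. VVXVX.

Answer: VVVVX

Derivation:
Initial: LURRR -> [(0, 0), (-1, 0), (-1, 1), (0, 1), (1, 1), (2, 1)]
Fold 1: move[3]->U => LURUR VALID
Fold 2: move[0]->U => UURUR VALID
Fold 3: move[2]->L => UULUR VALID
Fold 4: move[1]->L => ULLUR VALID
Fold 5: move[1]->R => URLUR INVALID (collision), skipped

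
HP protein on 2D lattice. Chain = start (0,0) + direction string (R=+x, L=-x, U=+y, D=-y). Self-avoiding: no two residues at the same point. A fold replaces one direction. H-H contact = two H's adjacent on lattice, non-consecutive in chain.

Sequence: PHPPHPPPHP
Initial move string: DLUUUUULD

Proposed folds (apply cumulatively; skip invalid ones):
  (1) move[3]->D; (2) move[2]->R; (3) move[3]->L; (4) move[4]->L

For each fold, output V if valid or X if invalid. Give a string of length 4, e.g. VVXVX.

Answer: XXVV

Derivation:
Initial: DLUUUUULD -> [(0, 0), (0, -1), (-1, -1), (-1, 0), (-1, 1), (-1, 2), (-1, 3), (-1, 4), (-2, 4), (-2, 3)]
Fold 1: move[3]->D => DLUDUUULD INVALID (collision), skipped
Fold 2: move[2]->R => DLRUUUULD INVALID (collision), skipped
Fold 3: move[3]->L => DLULUUULD VALID
Fold 4: move[4]->L => DLULLUULD VALID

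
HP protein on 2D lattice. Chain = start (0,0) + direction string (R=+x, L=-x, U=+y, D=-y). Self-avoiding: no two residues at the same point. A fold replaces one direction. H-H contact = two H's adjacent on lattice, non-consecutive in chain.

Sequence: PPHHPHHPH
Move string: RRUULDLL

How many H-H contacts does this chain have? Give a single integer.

Answer: 1

Derivation:
Positions: [(0, 0), (1, 0), (2, 0), (2, 1), (2, 2), (1, 2), (1, 1), (0, 1), (-1, 1)]
H-H contact: residue 3 @(2,1) - residue 6 @(1, 1)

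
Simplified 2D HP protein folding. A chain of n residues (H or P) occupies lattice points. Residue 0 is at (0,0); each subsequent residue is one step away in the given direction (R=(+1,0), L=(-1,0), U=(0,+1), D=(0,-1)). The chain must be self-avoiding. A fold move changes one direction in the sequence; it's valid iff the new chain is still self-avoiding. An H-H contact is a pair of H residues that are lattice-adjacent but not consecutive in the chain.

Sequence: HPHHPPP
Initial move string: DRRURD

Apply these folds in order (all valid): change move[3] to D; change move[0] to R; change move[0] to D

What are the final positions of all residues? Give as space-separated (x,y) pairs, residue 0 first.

Answer: (0,0) (0,-1) (1,-1) (2,-1) (2,-2) (3,-2) (3,-3)

Derivation:
Initial moves: DRRURD
Fold: move[3]->D => DRRDRD (positions: [(0, 0), (0, -1), (1, -1), (2, -1), (2, -2), (3, -2), (3, -3)])
Fold: move[0]->R => RRRDRD (positions: [(0, 0), (1, 0), (2, 0), (3, 0), (3, -1), (4, -1), (4, -2)])
Fold: move[0]->D => DRRDRD (positions: [(0, 0), (0, -1), (1, -1), (2, -1), (2, -2), (3, -2), (3, -3)])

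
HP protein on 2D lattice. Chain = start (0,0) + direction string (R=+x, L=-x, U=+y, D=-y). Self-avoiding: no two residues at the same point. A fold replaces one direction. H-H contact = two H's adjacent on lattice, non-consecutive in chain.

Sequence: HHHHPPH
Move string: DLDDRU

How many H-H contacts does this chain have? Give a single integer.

Positions: [(0, 0), (0, -1), (-1, -1), (-1, -2), (-1, -3), (0, -3), (0, -2)]
H-H contact: residue 1 @(0,-1) - residue 6 @(0, -2)
H-H contact: residue 3 @(-1,-2) - residue 6 @(0, -2)

Answer: 2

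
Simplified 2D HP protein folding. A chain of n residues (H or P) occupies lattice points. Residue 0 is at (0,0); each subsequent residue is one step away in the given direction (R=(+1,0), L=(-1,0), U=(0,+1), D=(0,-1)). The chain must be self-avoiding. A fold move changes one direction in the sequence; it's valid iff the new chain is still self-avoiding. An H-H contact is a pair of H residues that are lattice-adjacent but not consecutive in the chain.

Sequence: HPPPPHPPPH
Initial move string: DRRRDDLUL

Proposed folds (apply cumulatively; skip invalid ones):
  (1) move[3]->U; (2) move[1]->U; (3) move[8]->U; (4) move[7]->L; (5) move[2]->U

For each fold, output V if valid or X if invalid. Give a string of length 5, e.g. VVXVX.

Answer: XXXVV

Derivation:
Initial: DRRRDDLUL -> [(0, 0), (0, -1), (1, -1), (2, -1), (3, -1), (3, -2), (3, -3), (2, -3), (2, -2), (1, -2)]
Fold 1: move[3]->U => DRRUDDLUL INVALID (collision), skipped
Fold 2: move[1]->U => DURRDDLUL INVALID (collision), skipped
Fold 3: move[8]->U => DRRRDDLUU INVALID (collision), skipped
Fold 4: move[7]->L => DRRRDDLLL VALID
Fold 5: move[2]->U => DRURDDLLL VALID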